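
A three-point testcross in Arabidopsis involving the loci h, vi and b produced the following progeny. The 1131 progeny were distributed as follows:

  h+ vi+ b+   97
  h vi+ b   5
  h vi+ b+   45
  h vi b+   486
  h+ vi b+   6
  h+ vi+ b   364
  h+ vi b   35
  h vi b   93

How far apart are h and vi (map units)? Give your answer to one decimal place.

The two most frequent reciprocal classes, h vi b+ and h+ vi+ b, are the parental types, so the F1 was h vi b+ / h+ vi+ b.
The two rarest classes, h+ vi b+ and h vi+ b, are the double crossovers. Comparing them with the parentals, only the h allele has switched, so h is the middle locus and the order is vi – h – b.
Crossovers in the vi–h interval produce the single-crossover classes h vi+ b+ and h+ vi b (45 + 35 = 80) plus the double crossovers (11).
RF(vi–h) = (80 + 11) / 1131 = 91/1131 = 0.0805 → 8.0 map units.

8.0 map units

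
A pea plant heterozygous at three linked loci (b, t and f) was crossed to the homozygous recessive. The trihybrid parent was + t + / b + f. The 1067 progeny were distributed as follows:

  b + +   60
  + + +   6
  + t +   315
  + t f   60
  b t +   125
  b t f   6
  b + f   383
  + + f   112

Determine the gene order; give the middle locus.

t

The two rarest classes, + + + and b t f, are the double crossovers. Comparing them with the parentals, only the t allele has switched, so t is the middle locus and the order is b – t – f.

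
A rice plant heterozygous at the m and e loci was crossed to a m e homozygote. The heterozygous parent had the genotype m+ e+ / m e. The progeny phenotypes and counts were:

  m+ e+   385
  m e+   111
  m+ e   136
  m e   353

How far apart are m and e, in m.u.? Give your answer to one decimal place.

The recombinant classes are m+ e and m e+: 136 + 111 = 247.
Recombination frequency = 247/985 = 0.2508 ≈ 25.1%, i.e. 25.1 m.u.

25.1 m.u.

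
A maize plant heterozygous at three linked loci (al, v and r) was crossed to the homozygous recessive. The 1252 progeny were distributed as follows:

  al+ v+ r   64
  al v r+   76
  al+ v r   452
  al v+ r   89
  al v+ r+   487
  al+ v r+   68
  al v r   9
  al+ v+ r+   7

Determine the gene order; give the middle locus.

al

The two most frequent reciprocal classes, al+ v r and al v+ r+, are the parental types, so the F1 was al+ v r / al v+ r+.
The two rarest classes, al v r and al+ v+ r+, are the double crossovers. Comparing them with the parentals, only the al allele has switched, so al is the middle locus and the order is v – al – r.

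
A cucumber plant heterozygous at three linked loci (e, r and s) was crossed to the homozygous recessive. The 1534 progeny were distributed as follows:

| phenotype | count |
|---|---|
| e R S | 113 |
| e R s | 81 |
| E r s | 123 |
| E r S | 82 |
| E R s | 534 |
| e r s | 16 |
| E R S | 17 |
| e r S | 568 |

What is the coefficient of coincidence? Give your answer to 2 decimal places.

0.96

The two most frequent reciprocal classes, e r S and E R s, are the parental types, so the F1 was e r S / E R s.
The two rarest classes, e r s and E R S, are the double crossovers. Comparing them with the parentals, only the s allele has switched, so s is the middle locus and the order is e – s – r.
e–s: (163 + 33)/1534 = 0.1278; s–r: (236 + 33)/1534 = 0.1754.
Expected DCO frequency = 0.1278 × 0.1754 ≈ 0.02242; observed = 33/1534 ≈ 0.02151.
Coefficient of coincidence = 0.02151/0.02242 ≈ 0.96.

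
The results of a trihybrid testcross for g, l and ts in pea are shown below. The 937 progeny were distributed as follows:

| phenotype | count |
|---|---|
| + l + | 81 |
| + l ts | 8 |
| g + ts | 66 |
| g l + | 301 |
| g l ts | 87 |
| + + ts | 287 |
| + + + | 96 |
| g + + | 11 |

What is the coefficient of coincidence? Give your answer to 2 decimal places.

0.53

The two most frequent reciprocal classes, + + ts and g l +, are the parental types, so the F1 was + + ts / g l +.
The two rarest classes, + l ts and g + +, are the double crossovers. Comparing them with the parentals, only the l allele has switched, so l is the middle locus and the order is ts – l – g.
ts–l: (183 + 19)/937 = 0.2156; l–g: (147 + 19)/937 = 0.1772.
Expected DCO frequency = 0.2156 × 0.1772 ≈ 0.03820; observed = 19/937 ≈ 0.02028.
Coefficient of coincidence = 0.02028/0.03820 ≈ 0.53.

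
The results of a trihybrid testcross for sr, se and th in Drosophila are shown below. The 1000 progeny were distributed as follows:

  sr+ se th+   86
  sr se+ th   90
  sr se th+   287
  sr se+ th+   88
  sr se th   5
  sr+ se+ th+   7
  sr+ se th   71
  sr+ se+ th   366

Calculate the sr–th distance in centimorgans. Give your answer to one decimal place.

18.8 centimorgans

The two most frequent reciprocal classes, sr se th+ and sr+ se+ th, are the parental types, so the F1 was sr se th+ / sr+ se+ th.
The two rarest classes, sr se th and sr+ se+ th+, are the double crossovers. Comparing them with the parentals, only the th allele has switched, so th is the middle locus and the order is se – th – sr.
Crossovers in the th–sr interval produce the single-crossover classes sr+ se th+ and sr se+ th (86 + 90 = 176) plus the double crossovers (12).
RF(th–sr) = (176 + 12) / 1000 = 188/1000 = 0.1880 → 18.8 centimorgans.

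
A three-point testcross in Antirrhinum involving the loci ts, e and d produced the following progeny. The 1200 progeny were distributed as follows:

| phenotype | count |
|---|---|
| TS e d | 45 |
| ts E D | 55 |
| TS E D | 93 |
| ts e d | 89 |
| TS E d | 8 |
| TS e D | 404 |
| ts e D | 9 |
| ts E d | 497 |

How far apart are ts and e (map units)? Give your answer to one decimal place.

The two most frequent reciprocal classes, TS e D and ts E d, are the parental types, so the F1 was TS e D / ts E d.
The two rarest classes, ts e D and TS E d, are the double crossovers. Comparing them with the parentals, only the ts allele has switched, so ts is the middle locus and the order is e – ts – d.
Crossovers in the e–ts interval produce the single-crossover classes TS E D and ts e d (93 + 89 = 182) plus the double crossovers (17).
RF(e–ts) = (182 + 17) / 1200 = 199/1200 = 0.1658 → 16.6 map units.

16.6 map units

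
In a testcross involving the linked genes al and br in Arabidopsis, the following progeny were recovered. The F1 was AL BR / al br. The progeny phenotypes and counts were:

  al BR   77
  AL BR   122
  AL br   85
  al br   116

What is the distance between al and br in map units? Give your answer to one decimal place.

40.5 map units

The recombinant classes are AL br and al BR: 85 + 77 = 162.
Recombination frequency = 162/400 = 0.4050 ≈ 40.5%, i.e. 40.5 map units.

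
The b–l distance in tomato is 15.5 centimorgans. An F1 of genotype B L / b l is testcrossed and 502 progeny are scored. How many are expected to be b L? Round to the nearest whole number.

39

A map distance of 15.5 centimorgans corresponds to a recombination frequency of 0.155.
The F1 is B L / b l, so b L is a recombinant gamete class with expected frequency r/2 = 0.155/2 = 0.0775.
Expected number = 0.0775 × 502 = 38.91 ≈ 39.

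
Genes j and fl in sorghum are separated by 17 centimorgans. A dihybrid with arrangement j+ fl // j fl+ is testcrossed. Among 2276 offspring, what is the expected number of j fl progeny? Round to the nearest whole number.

193

A map distance of 17 centimorgans corresponds to a recombination frequency of 0.170.
The F1 is j+ fl / j fl+, so j fl is a recombinant gamete class with expected frequency r/2 = 0.170/2 = 0.0850.
Expected number = 0.0850 × 2276 = 193.46 ≈ 193.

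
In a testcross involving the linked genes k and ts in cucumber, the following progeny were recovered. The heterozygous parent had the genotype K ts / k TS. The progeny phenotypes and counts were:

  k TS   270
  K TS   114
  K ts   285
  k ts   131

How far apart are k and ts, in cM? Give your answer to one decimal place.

30.6 cM

The recombinant classes are K TS and k ts: 114 + 131 = 245.
Recombination frequency = 245/800 = 0.3063 ≈ 30.6%, i.e. 30.6 cM.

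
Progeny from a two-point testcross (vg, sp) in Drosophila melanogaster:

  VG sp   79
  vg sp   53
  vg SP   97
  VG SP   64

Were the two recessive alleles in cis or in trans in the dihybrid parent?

The two most frequent classes are VG sp (79) and vg SP (97); these are the parental (non-recombinant) types.
So the F1 carried VG sp on one chromosome and vg SP on the other — the recessive alleles are on opposite chromosomes (trans / repulsion).

trans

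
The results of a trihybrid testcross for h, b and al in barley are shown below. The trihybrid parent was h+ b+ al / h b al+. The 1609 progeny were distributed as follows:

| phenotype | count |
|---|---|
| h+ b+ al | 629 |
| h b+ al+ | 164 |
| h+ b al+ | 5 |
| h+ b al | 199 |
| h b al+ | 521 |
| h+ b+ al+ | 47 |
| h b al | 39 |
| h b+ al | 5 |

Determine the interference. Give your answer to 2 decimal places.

The two rarest classes, h b+ al and h+ b al+, are the double crossovers. Comparing them with the parentals, only the h allele has switched, so h is the middle locus and the order is al – h – b.
al–h: (86 + 10)/1609 = 0.0597; h–b: (363 + 10)/1609 = 0.2318.
Expected DCO frequency = 0.0597 × 0.2318 ≈ 0.01384; observed = 10/1609 ≈ 0.00622.
Coefficient of coincidence = 0.00622/0.01384 ≈ 0.45; interference = 1 − 0.45 = 0.55.

0.55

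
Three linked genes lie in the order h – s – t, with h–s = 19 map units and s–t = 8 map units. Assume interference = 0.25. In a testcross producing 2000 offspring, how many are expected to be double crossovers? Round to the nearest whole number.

23

Map distances give recombination frequencies of 0.190 and 0.080 for the two intervals.
With interference 0.25 (so coincidence = 0.75), expected double-crossover frequency = 0.190 × 0.080 × 0.75 = 0.01140.
Expected number = 0.01140 × 2000 = 22.80 ≈ 23.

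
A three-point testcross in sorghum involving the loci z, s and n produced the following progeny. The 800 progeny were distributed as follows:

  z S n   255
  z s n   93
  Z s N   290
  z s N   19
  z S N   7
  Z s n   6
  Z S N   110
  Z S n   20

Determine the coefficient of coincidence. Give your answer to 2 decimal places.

0.93

The two most frequent reciprocal classes, z S n and Z s N, are the parental types, so the F1 was z S n / Z s N.
The two rarest classes, z S N and Z s n, are the double crossovers. Comparing them with the parentals, only the n allele has switched, so n is the middle locus and the order is z – n – s.
z–n: (39 + 13)/800 = 0.0650; n–s: (203 + 13)/800 = 0.2700.
Expected DCO frequency = 0.0650 × 0.2700 ≈ 0.01755; observed = 13/800 ≈ 0.01625.
Coefficient of coincidence = 0.01625/0.01755 ≈ 0.93.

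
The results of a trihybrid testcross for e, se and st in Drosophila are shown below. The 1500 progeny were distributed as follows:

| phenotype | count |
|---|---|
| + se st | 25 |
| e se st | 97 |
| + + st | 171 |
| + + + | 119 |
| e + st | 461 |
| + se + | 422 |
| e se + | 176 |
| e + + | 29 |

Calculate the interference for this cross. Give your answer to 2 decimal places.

0.25

The two most frequent reciprocal classes, e + st and + se +, are the parental types, so the F1 was e + st / + se +.
The two rarest classes, e + + and + se st, are the double crossovers. Comparing them with the parentals, only the st allele has switched, so st is the middle locus and the order is e – st – se.
e–st: (347 + 54)/1500 = 0.2673; st–se: (216 + 54)/1500 = 0.1800.
Expected DCO frequency = 0.2673 × 0.1800 ≈ 0.04811; observed = 54/1500 ≈ 0.03600.
Coefficient of coincidence = 0.03600/0.04811 ≈ 0.75; interference = 1 − 0.75 = 0.25.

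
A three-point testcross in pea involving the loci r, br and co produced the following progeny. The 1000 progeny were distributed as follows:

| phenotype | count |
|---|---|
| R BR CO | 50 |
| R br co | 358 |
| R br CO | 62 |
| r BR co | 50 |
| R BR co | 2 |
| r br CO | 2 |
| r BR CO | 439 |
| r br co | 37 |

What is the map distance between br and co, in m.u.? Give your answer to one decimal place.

The two most frequent reciprocal classes, R br co and r BR CO, are the parental types, so the F1 was R br co / r BR CO.
The two rarest classes, R BR co and r br CO, are the double crossovers. Comparing them with the parentals, only the br allele has switched, so br is the middle locus and the order is co – br – r.
Crossovers in the co–br interval produce the single-crossover classes R br CO and r BR co (62 + 50 = 112) plus the double crossovers (4).
RF(co–br) = (112 + 4) / 1000 = 116/1000 = 0.1160 → 11.6 m.u.

11.6 m.u.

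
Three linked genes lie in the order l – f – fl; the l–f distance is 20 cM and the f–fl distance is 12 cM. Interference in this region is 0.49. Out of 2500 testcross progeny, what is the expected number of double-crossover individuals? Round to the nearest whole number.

Map distances give recombination frequencies of 0.200 and 0.120 for the two intervals.
With interference 0.49 (so coincidence = 0.51), expected double-crossover frequency = 0.200 × 0.120 × 0.51 = 0.01224.
Expected number = 0.01224 × 2500 = 30.60 ≈ 31.

31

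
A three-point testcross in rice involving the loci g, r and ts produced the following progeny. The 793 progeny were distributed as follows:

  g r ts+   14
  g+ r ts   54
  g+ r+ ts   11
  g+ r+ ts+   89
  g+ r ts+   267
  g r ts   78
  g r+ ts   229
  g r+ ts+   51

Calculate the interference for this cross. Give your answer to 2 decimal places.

The two most frequent reciprocal classes, g r+ ts and g+ r ts+, are the parental types, so the F1 was g r+ ts / g+ r ts+.
The two rarest classes, g+ r+ ts and g r ts+, are the double crossovers. Comparing them with the parentals, only the g allele has switched, so g is the middle locus and the order is ts – g – r.
ts–g: (105 + 25)/793 = 0.1639; g–r: (167 + 25)/793 = 0.2421.
Expected DCO frequency = 0.1639 × 0.2421 ≈ 0.03968; observed = 25/793 ≈ 0.03153.
Coefficient of coincidence = 0.03153/0.03968 ≈ 0.79; interference = 1 − 0.79 = 0.21.

0.21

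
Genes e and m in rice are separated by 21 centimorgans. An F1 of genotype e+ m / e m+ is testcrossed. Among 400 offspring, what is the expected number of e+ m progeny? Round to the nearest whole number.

A map distance of 21 centimorgans corresponds to a recombination frequency of 0.210.
The F1 is e+ m / e m+, so e+ m is a parental gamete class with expected frequency (1 − r)/2 = 0.790/2 = 0.3950.
Expected number = 0.3950 × 400 = 158.00 ≈ 158.

158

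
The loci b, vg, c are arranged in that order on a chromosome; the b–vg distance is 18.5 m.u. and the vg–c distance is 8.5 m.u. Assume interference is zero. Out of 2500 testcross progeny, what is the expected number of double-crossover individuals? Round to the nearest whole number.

39

Map distances give recombination frequencies of 0.185 and 0.085 for the two intervals.
With no interference, expected double-crossover frequency = 0.185 × 0.085 = 0.01572.
Expected number = 0.01572 × 2500 = 39.31 ≈ 39.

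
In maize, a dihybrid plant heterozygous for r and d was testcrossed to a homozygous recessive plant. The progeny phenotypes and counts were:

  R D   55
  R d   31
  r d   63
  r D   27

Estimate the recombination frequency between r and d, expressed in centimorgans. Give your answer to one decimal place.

33.0 centimorgans

The two most frequent classes, R D (55) and r d (63), are the parental types, so the F1 was R D / r d.
The recombinant classes are R d and r D: 31 + 27 = 58.
Recombination frequency = 58/176 = 0.3295 ≈ 33.0%, i.e. 33.0 centimorgans.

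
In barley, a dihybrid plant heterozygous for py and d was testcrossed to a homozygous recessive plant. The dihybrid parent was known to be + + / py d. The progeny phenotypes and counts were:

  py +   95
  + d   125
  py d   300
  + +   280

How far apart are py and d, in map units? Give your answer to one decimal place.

27.5 map units

The recombinant classes are + d and py +: 125 + 95 = 220.
Recombination frequency = 220/800 = 0.2750 ≈ 27.5%, i.e. 27.5 map units.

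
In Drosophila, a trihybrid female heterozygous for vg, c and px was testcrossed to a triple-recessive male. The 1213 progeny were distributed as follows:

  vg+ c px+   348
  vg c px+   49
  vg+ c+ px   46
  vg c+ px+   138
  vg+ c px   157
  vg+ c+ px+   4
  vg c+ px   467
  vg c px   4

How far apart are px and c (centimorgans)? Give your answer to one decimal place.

25.0 centimorgans

The two most frequent reciprocal classes, vg c+ px and vg+ c px+, are the parental types, so the F1 was vg c+ px / vg+ c px+.
The two rarest classes, vg c px and vg+ c+ px+, are the double crossovers. Comparing them with the parentals, only the c allele has switched, so c is the middle locus and the order is vg – c – px.
Crossovers in the c–px interval produce the single-crossover classes vg c+ px+ and vg+ c px (138 + 157 = 295) plus the double crossovers (8).
RF(c–px) = (295 + 8) / 1213 = 303/1213 = 0.2498 → 25.0 centimorgans.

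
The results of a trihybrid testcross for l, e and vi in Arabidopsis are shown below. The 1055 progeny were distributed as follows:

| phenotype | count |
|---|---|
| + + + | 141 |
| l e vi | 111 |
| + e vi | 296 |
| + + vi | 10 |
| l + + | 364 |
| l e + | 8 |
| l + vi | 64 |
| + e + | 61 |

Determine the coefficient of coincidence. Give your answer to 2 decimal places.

The two most frequent reciprocal classes, + e vi and l + +, are the parental types, so the F1 was + e vi / l + +.
The two rarest classes, + + vi and l e +, are the double crossovers. Comparing them with the parentals, only the e allele has switched, so e is the middle locus and the order is vi – e – l.
vi–e: (125 + 18)/1055 = 0.1355; e–l: (252 + 18)/1055 = 0.2559.
Expected DCO frequency = 0.1355 × 0.2559 ≈ 0.03467; observed = 18/1055 ≈ 0.01706.
Coefficient of coincidence = 0.01706/0.03467 ≈ 0.49.

0.49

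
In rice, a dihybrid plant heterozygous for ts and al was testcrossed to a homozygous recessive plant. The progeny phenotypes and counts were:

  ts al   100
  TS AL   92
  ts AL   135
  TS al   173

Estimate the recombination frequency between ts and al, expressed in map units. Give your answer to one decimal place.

The two most frequent classes, TS al (173) and ts AL (135), are the parental types, so the F1 was TS al / ts AL.
The recombinant classes are TS AL and ts al: 92 + 100 = 192.
Recombination frequency = 192/500 = 0.3840 ≈ 38.4%, i.e. 38.4 map units.

38.4 map units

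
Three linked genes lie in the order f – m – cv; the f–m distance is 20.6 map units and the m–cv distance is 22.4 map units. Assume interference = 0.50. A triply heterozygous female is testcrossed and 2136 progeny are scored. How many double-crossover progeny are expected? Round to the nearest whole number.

Map distances give recombination frequencies of 0.206 and 0.224 for the two intervals.
With interference 0.50 (so coincidence = 0.50), expected double-crossover frequency = 0.206 × 0.224 × 0.50 = 0.02307.
Expected number = 0.02307 × 2136 = 49.28 ≈ 49.

49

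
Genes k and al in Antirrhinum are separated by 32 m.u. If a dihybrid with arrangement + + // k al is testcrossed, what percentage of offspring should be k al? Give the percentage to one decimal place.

34.0%

A map distance of 32 m.u. corresponds to a recombination frequency of 0.320.
The F1 is + + / k al, so k al is a parental gamete class with expected frequency (1 − r)/2 = 0.680/2 = 0.3400.
That is 0.3400 = 34.0% of the progeny.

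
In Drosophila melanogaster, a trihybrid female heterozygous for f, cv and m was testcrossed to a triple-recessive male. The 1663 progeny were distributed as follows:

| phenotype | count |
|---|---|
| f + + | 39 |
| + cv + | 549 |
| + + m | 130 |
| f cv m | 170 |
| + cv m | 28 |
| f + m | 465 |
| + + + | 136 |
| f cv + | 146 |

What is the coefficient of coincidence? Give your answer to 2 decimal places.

0.87

The two most frequent reciprocal classes, + cv + and f + m, are the parental types, so the F1 was + cv + / f + m.
The two rarest classes, + cv m and f + +, are the double crossovers. Comparing them with the parentals, only the m allele has switched, so m is the middle locus and the order is f – m – cv.
f–m: (276 + 67)/1663 = 0.2063; m–cv: (306 + 67)/1663 = 0.2243.
Expected DCO frequency = 0.2063 × 0.2243 ≈ 0.04627; observed = 67/1663 ≈ 0.04029.
Coefficient of coincidence = 0.04029/0.04627 ≈ 0.87.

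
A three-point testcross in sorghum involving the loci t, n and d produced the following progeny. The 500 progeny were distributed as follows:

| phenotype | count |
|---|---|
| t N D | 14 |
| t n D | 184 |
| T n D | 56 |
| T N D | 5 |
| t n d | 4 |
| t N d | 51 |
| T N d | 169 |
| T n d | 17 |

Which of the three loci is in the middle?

d

The two most frequent reciprocal classes, t n D and T N d, are the parental types, so the F1 was t n D / T N d.
The two rarest classes, t n d and T N D, are the double crossovers. Comparing them with the parentals, only the d allele has switched, so d is the middle locus and the order is n – d – t.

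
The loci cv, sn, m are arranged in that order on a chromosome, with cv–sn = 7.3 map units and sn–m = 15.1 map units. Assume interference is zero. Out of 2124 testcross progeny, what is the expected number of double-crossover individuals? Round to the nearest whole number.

Map distances give recombination frequencies of 0.073 and 0.151 for the two intervals.
With no interference, expected double-crossover frequency = 0.073 × 0.151 = 0.01102.
Expected number = 0.01102 × 2124 = 23.41 ≈ 23.

23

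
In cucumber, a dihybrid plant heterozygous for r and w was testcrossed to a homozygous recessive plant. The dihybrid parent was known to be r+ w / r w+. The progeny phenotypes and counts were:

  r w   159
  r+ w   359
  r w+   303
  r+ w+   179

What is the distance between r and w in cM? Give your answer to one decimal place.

The recombinant classes are r+ w+ and r w: 179 + 159 = 338.
Recombination frequency = 338/1000 = 0.3380 ≈ 33.8%, i.e. 33.8 cM.

33.8 cM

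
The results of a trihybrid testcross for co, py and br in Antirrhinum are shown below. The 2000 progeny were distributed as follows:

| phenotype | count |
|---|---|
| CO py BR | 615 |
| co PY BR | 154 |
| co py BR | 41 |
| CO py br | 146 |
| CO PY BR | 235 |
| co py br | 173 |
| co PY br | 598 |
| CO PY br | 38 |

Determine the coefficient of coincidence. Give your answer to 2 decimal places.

0.86

The two most frequent reciprocal classes, CO py BR and co PY br, are the parental types, so the F1 was CO py BR / co PY br.
The two rarest classes, co py BR and CO PY br, are the double crossovers. Comparing them with the parentals, only the co allele has switched, so co is the middle locus and the order is br – co – py.
br–co: (300 + 79)/2000 = 0.1895; co–py: (408 + 79)/2000 = 0.2435.
Expected DCO frequency = 0.1895 × 0.2435 ≈ 0.04614; observed = 79/2000 ≈ 0.03950.
Coefficient of coincidence = 0.03950/0.04614 ≈ 0.86.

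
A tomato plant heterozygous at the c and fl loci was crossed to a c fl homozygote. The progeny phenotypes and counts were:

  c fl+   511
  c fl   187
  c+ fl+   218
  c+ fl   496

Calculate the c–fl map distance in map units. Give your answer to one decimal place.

28.7 map units

The two most frequent classes, c+ fl (496) and c fl+ (511), are the parental types, so the F1 was c+ fl / c fl+.
The recombinant classes are c+ fl+ and c fl: 218 + 187 = 405.
Recombination frequency = 405/1412 = 0.2868 ≈ 28.7%, i.e. 28.7 map units.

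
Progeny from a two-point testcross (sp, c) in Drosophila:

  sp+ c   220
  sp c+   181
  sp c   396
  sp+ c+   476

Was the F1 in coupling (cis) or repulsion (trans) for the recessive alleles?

cis

The two most frequent classes are sp+ c+ (476) and sp c (396); these are the parental (non-recombinant) types.
So the F1 carried sp+ c+ on one chromosome and sp c on the other — the recessive alleles are on the same chromosome (cis / coupling).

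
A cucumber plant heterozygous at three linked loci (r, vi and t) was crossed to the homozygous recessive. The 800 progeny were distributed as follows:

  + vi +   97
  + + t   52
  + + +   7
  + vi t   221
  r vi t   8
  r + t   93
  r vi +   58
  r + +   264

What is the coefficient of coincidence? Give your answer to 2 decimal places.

0.47

The two most frequent reciprocal classes, r + + and + vi t, are the parental types, so the F1 was r + + / + vi t.
The two rarest classes, + + + and r vi t, are the double crossovers. Comparing them with the parentals, only the r allele has switched, so r is the middle locus and the order is vi – r – t.
vi–r: (110 + 15)/800 = 0.1562; r–t: (190 + 15)/800 = 0.2562.
Expected DCO frequency = 0.1562 × 0.2562 ≈ 0.04002; observed = 15/800 ≈ 0.01875.
Coefficient of coincidence = 0.01875/0.04002 ≈ 0.47.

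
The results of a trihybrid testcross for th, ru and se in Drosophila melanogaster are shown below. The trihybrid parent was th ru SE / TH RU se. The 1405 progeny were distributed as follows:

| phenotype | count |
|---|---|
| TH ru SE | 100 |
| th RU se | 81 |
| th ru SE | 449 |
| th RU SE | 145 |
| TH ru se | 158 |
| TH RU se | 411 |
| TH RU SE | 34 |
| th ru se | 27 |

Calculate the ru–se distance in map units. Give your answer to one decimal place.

25.9 map units

The two rarest classes, th ru se and TH RU SE, are the double crossovers. Comparing them with the parentals, only the se allele has switched, so se is the middle locus and the order is ru – se – th.
Crossovers in the ru–se interval produce the single-crossover classes th RU SE and TH ru se (145 + 158 = 303) plus the double crossovers (61).
RF(ru–se) = (303 + 61) / 1405 = 364/1405 = 0.2591 → 25.9 map units.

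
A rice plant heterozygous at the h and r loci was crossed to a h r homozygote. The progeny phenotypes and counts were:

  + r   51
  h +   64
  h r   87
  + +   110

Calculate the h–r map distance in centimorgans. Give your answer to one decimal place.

36.9 centimorgans

The two most frequent classes, + + (110) and h r (87), are the parental types, so the F1 was + + / h r.
The recombinant classes are + r and h +: 51 + 64 = 115.
Recombination frequency = 115/312 = 0.3686 ≈ 36.9%, i.e. 36.9 centimorgans.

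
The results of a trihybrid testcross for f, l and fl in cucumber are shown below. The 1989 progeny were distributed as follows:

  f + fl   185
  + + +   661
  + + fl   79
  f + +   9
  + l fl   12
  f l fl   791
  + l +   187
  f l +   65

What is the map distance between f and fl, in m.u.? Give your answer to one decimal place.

The two most frequent reciprocal classes, f l fl and + + +, are the parental types, so the F1 was f l fl / + + +.
The two rarest classes, + l fl and f + +, are the double crossovers. Comparing them with the parentals, only the f allele has switched, so f is the middle locus and the order is l – f – fl.
Crossovers in the f–fl interval produce the single-crossover classes f l + and + + fl (65 + 79 = 144) plus the double crossovers (21).
RF(f–fl) = (144 + 21) / 1989 = 165/1989 = 0.0830 → 8.3 m.u.

8.3 m.u.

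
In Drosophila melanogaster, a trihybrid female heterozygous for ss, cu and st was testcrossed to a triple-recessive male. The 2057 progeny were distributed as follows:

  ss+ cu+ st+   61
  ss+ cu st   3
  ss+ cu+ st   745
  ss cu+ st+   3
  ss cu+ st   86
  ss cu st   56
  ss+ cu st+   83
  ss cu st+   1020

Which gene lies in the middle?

The two most frequent reciprocal classes, ss cu st+ and ss+ cu+ st, are the parental types, so the F1 was ss cu st+ / ss+ cu+ st.
The two rarest classes, ss cu+ st+ and ss+ cu st, are the double crossovers. Comparing them with the parentals, only the cu allele has switched, so cu is the middle locus and the order is st – cu – ss.

cu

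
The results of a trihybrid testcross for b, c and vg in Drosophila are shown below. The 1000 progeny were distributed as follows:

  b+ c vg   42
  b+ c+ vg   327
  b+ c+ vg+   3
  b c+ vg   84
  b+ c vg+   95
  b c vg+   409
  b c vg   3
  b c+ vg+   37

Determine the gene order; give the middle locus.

vg

The two most frequent reciprocal classes, b c vg+ and b+ c+ vg, are the parental types, so the F1 was b c vg+ / b+ c+ vg.
The two rarest classes, b c vg and b+ c+ vg+, are the double crossovers. Comparing them with the parentals, only the vg allele has switched, so vg is the middle locus and the order is c – vg – b.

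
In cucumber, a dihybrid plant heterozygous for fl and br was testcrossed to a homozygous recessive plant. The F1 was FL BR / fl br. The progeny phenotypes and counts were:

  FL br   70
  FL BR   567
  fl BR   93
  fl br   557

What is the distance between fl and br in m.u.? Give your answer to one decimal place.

The recombinant classes are FL br and fl BR: 70 + 93 = 163.
Recombination frequency = 163/1287 = 0.1267 ≈ 12.7%, i.e. 12.7 m.u.

12.7 m.u.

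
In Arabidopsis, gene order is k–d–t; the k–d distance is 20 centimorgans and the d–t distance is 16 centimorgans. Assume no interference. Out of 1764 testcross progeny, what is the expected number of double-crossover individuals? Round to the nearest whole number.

Map distances give recombination frequencies of 0.200 and 0.160 for the two intervals.
With no interference, expected double-crossover frequency = 0.200 × 0.160 = 0.03200.
Expected number = 0.03200 × 1764 = 56.45 ≈ 56.

56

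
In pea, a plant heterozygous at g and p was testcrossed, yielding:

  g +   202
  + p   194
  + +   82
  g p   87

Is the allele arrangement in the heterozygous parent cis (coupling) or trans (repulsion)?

trans

The two most frequent classes are + p (194) and g + (202); these are the parental (non-recombinant) types.
So the F1 carried + p on one chromosome and g + on the other — the recessive alleles are on opposite chromosomes (trans / repulsion).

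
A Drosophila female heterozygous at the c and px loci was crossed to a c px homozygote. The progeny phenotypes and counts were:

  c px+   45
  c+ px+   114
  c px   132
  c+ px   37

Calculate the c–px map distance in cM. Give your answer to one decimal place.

25.0 cM

The two most frequent classes, c+ px+ (114) and c px (132), are the parental types, so the F1 was c+ px+ / c px.
The recombinant classes are c+ px and c px+: 37 + 45 = 82.
Recombination frequency = 82/328 = 0.2500 ≈ 25.0%, i.e. 25.0 cM.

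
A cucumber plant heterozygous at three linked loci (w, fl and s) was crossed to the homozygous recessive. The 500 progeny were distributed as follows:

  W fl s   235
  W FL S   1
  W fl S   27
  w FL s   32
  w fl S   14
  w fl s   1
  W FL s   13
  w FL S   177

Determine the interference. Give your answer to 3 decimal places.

0.435

The two most frequent reciprocal classes, w FL S and W fl s, are the parental types, so the F1 was w FL S / W fl s.
The two rarest classes, W FL S and w fl s, are the double crossovers. Comparing them with the parentals, only the w allele has switched, so w is the middle locus and the order is s – w – fl.
s–w: (59 + 2)/500 = 0.1220; w–fl: (27 + 2)/500 = 0.0580.
Expected DCO frequency = 0.1220 × 0.0580 ≈ 0.00708; observed = 2/500 ≈ 0.00400.
Coefficient of coincidence = 0.00400/0.00708 ≈ 0.565; interference = 1 − 0.565 = 0.435.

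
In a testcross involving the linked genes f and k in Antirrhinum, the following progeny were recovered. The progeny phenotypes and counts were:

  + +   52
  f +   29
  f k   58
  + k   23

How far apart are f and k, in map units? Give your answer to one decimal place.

The two most frequent classes, + + (52) and f k (58), are the parental types, so the F1 was + + / f k.
The recombinant classes are + k and f +: 23 + 29 = 52.
Recombination frequency = 52/162 = 0.3210 ≈ 32.1%, i.e. 32.1 map units.

32.1 map units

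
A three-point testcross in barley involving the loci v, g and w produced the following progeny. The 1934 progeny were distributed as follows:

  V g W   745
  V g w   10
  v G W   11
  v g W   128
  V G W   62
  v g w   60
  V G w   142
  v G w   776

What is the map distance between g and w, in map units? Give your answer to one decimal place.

The two most frequent reciprocal classes, V g W and v G w, are the parental types, so the F1 was V g W / v G w.
The two rarest classes, V g w and v G W, are the double crossovers. Comparing them with the parentals, only the w allele has switched, so w is the middle locus and the order is g – w – v.
Crossovers in the g–w interval produce the single-crossover classes V G W and v g w (62 + 60 = 122) plus the double crossovers (21).
RF(g–w) = (122 + 21) / 1934 = 143/1934 = 0.0739 → 7.4 map units.

7.4 map units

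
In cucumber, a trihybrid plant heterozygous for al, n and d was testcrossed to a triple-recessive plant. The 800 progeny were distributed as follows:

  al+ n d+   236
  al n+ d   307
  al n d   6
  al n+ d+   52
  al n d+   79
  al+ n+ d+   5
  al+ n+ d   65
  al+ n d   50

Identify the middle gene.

The two most frequent reciprocal classes, al n+ d and al+ n d+, are the parental types, so the F1 was al n+ d / al+ n d+.
The two rarest classes, al n d and al+ n+ d+, are the double crossovers. Comparing them with the parentals, only the n allele has switched, so n is the middle locus and the order is al – n – d.

n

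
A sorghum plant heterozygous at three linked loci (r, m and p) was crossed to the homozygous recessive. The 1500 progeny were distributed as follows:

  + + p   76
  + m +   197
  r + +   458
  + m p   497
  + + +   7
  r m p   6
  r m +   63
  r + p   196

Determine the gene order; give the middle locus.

The two most frequent reciprocal classes, + m p and r + +, are the parental types, so the F1 was + m p / r + +.
The two rarest classes, r m p and + + +, are the double crossovers. Comparing them with the parentals, only the r allele has switched, so r is the middle locus and the order is m – r – p.

r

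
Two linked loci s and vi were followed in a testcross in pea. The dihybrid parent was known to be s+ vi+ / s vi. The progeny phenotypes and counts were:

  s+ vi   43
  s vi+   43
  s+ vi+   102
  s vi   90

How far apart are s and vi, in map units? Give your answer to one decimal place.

30.9 map units

The recombinant classes are s+ vi and s vi+: 43 + 43 = 86.
Recombination frequency = 86/278 = 0.3094 ≈ 30.9%, i.e. 30.9 map units.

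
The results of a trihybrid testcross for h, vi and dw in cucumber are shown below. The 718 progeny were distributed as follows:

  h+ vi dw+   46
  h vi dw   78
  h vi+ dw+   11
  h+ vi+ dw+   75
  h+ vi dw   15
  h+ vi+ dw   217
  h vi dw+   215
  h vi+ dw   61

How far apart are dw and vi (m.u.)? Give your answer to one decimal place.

24.9 m.u.

The two most frequent reciprocal classes, h vi dw+ and h+ vi+ dw, are the parental types, so the F1 was h vi dw+ / h+ vi+ dw.
The two rarest classes, h vi+ dw+ and h+ vi dw, are the double crossovers. Comparing them with the parentals, only the vi allele has switched, so vi is the middle locus and the order is h – vi – dw.
Crossovers in the vi–dw interval produce the single-crossover classes h vi dw and h+ vi+ dw+ (78 + 75 = 153) plus the double crossovers (26).
RF(vi–dw) = (153 + 26) / 718 = 179/718 = 0.2493 → 24.9 m.u.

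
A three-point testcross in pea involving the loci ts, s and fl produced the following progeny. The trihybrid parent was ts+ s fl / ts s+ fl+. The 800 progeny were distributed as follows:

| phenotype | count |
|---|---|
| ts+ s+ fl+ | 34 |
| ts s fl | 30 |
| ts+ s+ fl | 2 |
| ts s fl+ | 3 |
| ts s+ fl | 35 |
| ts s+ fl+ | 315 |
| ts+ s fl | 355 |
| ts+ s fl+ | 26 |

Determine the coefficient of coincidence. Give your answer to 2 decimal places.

The two rarest classes, ts+ s+ fl and ts s fl+, are the double crossovers. Comparing them with the parentals, only the s allele has switched, so s is the middle locus and the order is fl – s – ts.
fl–s: (61 + 5)/800 = 0.0825; s–ts: (64 + 5)/800 = 0.0862.
Expected DCO frequency = 0.0825 × 0.0862 ≈ 0.00711; observed = 5/800 ≈ 0.00625.
Coefficient of coincidence = 0.00625/0.00711 ≈ 0.88.

0.88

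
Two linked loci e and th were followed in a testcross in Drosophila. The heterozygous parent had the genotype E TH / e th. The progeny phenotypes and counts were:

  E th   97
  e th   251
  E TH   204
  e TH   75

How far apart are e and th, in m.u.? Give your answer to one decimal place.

The recombinant classes are E th and e TH: 97 + 75 = 172.
Recombination frequency = 172/627 = 0.2743 ≈ 27.4%, i.e. 27.4 m.u.

27.4 m.u.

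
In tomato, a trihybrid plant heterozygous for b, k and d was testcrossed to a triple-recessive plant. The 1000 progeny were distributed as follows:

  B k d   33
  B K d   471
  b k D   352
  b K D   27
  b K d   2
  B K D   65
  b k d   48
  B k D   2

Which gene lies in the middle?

b

The two most frequent reciprocal classes, B K d and b k D, are the parental types, so the F1 was B K d / b k D.
The two rarest classes, b K d and B k D, are the double crossovers. Comparing them with the parentals, only the b allele has switched, so b is the middle locus and the order is k – b – d.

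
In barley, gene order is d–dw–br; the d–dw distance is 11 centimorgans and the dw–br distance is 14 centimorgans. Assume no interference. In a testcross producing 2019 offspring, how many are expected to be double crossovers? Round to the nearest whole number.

Map distances give recombination frequencies of 0.110 and 0.140 for the two intervals.
With no interference, expected double-crossover frequency = 0.110 × 0.140 = 0.01540.
Expected number = 0.01540 × 2019 = 31.09 ≈ 31.

31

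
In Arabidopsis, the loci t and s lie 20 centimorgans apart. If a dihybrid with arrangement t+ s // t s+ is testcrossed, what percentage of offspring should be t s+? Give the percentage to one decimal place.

40.0%

A map distance of 20 centimorgans corresponds to a recombination frequency of 0.200.
The F1 is t+ s / t s+, so t s+ is a parental gamete class with expected frequency (1 − r)/2 = 0.800/2 = 0.4000.
That is 0.4000 = 40.0% of the progeny.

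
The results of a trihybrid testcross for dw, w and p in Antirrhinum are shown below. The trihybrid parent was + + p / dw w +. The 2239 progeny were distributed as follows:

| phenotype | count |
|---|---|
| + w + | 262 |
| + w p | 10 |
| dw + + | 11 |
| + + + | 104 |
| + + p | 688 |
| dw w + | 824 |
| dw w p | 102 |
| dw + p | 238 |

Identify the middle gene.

The two rarest classes, + w p and dw + +, are the double crossovers. Comparing them with the parentals, only the w allele has switched, so w is the middle locus and the order is dw – w – p.

w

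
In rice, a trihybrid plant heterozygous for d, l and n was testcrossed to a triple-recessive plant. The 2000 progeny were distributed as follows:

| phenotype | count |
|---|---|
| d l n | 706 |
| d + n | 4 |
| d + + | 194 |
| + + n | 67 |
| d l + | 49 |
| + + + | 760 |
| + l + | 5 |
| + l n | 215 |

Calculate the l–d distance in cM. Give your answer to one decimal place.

The two most frequent reciprocal classes, + + + and d l n, are the parental types, so the F1 was + + + / d l n.
The two rarest classes, + l + and d + n, are the double crossovers. Comparing them with the parentals, only the l allele has switched, so l is the middle locus and the order is n – l – d.
Crossovers in the l–d interval produce the single-crossover classes d + + and + l n (194 + 215 = 409) plus the double crossovers (9).
RF(l–d) = (409 + 9) / 2000 = 418/2000 = 0.2090 → 20.9 cM.

20.9 cM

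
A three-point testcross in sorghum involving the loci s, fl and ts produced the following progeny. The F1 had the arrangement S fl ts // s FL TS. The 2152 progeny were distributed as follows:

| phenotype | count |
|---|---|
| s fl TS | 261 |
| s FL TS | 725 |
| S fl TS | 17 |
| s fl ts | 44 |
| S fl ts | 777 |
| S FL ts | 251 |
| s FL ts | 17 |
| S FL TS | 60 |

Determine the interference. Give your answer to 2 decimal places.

0.03

The two rarest classes, S fl TS and s FL ts, are the double crossovers. Comparing them with the parentals, only the ts allele has switched, so ts is the middle locus and the order is fl – ts – s.
fl–ts: (512 + 34)/2152 = 0.2537; ts–s: (104 + 34)/2152 = 0.0641.
Expected DCO frequency = 0.2537 × 0.0641 ≈ 0.01626; observed = 34/2152 ≈ 0.01580.
Coefficient of coincidence = 0.01580/0.01626 ≈ 0.97; interference = 1 − 0.97 = 0.03.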